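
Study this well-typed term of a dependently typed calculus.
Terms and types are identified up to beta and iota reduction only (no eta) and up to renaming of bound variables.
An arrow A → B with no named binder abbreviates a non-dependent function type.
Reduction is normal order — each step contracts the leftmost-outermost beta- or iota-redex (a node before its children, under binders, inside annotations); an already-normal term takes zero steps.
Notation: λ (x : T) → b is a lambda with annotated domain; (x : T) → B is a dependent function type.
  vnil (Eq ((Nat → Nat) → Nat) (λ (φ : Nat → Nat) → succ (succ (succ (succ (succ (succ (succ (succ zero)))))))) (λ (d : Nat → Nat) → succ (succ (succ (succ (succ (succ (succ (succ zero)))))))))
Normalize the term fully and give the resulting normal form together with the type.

normal form:
  vnil (Eq ((Nat → Nat) → Nat) (λ (φ : Nat → Nat) → succ (succ (succ (succ (succ (succ (succ (succ zero)))))))) (λ (d : Nat → Nat) → succ (succ (succ (succ (succ (succ (succ (succ zero)))))))))
type:
  Vec (Eq ((Nat → Nat) → Nat) (λ (φ : Nat → Nat) → succ (succ (succ (succ (succ (succ (succ (succ zero)))))))) (λ (d : Nat → Nat) → succ (succ (succ (succ (succ (succ (succ (succ zero))))))))) zero


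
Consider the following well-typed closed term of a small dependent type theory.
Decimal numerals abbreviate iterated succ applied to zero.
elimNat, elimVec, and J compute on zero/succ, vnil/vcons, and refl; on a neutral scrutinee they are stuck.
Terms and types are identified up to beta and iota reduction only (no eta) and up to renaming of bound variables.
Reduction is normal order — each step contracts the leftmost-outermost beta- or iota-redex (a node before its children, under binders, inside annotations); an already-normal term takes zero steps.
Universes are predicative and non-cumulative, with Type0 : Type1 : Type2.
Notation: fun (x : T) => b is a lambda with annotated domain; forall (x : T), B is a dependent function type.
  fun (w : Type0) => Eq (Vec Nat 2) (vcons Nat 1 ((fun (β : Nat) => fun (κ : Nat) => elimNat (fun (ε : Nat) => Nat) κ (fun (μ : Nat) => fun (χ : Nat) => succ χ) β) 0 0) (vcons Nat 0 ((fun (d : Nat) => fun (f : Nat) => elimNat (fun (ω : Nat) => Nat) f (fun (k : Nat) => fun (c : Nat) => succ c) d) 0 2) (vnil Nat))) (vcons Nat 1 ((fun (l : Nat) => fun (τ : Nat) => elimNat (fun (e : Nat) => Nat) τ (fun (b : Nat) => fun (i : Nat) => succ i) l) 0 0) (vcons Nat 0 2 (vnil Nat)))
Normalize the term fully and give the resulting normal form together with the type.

normal form:
  fun (w : Type0) => Eq (Vec Nat 2) (vcons Nat 1 0 (vcons Nat 0 2 (vnil Nat))) (vcons Nat 1 0 (vcons Nat 0 2 (vnil Nat)))
the term's type:
  forall (w : Type0), Type0
observation: normalization takes exactly 9 steps under the normal-order strategy.


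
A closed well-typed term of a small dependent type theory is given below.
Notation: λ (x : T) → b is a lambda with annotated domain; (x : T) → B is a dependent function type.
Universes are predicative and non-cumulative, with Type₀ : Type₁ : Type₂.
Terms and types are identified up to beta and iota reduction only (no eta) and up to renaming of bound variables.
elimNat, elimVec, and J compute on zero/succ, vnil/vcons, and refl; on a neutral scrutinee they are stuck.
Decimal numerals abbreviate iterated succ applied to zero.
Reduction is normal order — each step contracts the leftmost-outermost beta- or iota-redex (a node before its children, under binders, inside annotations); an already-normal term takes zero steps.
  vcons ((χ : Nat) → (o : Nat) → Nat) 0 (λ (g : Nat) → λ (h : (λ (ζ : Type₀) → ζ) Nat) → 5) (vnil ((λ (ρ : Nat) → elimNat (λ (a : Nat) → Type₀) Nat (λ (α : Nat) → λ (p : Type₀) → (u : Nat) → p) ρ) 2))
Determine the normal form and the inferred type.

normal form:
  vcons ((χ : Nat) → (o : Nat) → Nat) 0 (λ (g : Nat) → λ (h : Nat) → 5) (vnil ((ζ : Nat) → (ρ : Nat) → Nat))
inferred type:
  Vec ((χ : Nat) → (o : Nat) → Nat) 1
observation: 9 normal-order steps separate the term from its normal form.


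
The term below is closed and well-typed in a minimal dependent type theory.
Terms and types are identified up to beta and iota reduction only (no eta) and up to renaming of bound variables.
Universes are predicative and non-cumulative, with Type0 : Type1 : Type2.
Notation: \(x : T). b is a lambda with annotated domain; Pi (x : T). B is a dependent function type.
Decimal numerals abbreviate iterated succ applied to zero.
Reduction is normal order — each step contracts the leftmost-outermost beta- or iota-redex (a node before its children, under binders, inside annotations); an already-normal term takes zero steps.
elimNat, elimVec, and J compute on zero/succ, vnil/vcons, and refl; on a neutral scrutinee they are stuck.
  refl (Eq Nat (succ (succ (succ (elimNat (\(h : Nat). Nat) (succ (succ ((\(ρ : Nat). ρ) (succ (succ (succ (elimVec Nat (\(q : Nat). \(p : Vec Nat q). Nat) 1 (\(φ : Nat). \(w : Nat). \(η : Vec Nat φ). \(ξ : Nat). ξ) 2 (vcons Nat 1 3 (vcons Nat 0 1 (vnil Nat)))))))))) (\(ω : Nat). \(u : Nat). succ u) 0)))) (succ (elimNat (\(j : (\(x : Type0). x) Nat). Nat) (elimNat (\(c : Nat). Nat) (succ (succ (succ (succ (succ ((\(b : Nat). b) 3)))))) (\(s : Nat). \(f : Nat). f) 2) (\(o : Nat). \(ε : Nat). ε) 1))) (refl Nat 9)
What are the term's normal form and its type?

resulting normal form:
  refl (Eq Nat 9 9) (refl Nat 9)
inferred type:
  Eq (Eq Nat 9 9) (refl Nat 9) (refl Nat 9)
observation: the first redex contracted is an elimNat iota-redex; the normal form is reached in 25 normal-order steps.


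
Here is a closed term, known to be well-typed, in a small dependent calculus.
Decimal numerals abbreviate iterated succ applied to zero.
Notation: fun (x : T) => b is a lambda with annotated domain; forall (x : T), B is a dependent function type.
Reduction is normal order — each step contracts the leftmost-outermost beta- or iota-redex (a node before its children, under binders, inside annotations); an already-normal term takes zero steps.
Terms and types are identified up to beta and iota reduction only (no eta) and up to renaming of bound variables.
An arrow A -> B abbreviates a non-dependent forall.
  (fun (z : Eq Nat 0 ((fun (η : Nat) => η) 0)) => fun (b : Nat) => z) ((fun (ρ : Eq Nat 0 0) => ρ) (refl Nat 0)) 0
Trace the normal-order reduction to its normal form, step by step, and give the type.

reduction (normal order):
  (fun (z : Eq Nat 0 ((fun (η : Nat) => η) 0)) => fun (b : Nat) => z) ((fun (ρ : Eq Nat 0 0) => ρ) (refl Nat 0)) 0
  ~> (fun (z : Nat) => (fun (η : Eq Nat 0 0) => η) (refl Nat 0)) 0
  ~> (fun (z : Eq Nat 0 0) => z) (refl Nat 0)
  ~> refl Nat 0
type:
  Eq Nat 0 0


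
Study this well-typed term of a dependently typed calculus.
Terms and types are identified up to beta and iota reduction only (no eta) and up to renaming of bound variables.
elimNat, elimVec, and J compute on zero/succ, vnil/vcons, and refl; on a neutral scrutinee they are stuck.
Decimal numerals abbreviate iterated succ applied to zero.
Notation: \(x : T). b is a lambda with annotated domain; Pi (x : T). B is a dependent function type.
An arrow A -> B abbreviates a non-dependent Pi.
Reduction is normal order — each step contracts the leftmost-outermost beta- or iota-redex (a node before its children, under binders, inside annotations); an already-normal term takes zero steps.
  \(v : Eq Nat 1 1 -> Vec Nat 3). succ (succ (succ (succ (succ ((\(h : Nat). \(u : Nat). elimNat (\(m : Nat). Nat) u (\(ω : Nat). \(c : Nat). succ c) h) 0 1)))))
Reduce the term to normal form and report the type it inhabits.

reduced normal form:
  \(v : Eq Nat 1 1 -> Vec Nat 3). 6
type:
  (Eq Nat 1 1 -> Vec Nat 3) -> Nat
observation: contracting a beta-redex first, the term normalizes in 3 steps.


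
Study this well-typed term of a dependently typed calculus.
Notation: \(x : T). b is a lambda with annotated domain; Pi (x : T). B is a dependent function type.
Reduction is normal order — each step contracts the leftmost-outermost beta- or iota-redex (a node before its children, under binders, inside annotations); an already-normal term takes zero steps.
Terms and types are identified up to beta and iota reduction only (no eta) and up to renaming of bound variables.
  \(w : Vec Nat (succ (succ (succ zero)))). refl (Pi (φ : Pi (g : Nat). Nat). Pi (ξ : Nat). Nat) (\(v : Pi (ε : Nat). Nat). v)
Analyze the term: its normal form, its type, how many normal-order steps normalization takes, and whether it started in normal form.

resulting normal form:
  \(w : Vec Nat (succ (succ (succ zero)))). refl (Pi (φ : Pi (g : Nat). Nat). Pi (ξ : Nat). Nat) (\(v : Pi (ε : Nat). Nat). v)
inferred type:
  Pi (w : Vec Nat (succ (succ (succ zero)))). Eq (Pi (φ : Pi (g : Nat). Nat). Pi (ξ : Nat). Nat) (\(v : Pi (ε : Nat). Nat). v) (\(c : Pi (n : Nat). Nat). c)
reduction steps (normal order): 0
already normal: yes


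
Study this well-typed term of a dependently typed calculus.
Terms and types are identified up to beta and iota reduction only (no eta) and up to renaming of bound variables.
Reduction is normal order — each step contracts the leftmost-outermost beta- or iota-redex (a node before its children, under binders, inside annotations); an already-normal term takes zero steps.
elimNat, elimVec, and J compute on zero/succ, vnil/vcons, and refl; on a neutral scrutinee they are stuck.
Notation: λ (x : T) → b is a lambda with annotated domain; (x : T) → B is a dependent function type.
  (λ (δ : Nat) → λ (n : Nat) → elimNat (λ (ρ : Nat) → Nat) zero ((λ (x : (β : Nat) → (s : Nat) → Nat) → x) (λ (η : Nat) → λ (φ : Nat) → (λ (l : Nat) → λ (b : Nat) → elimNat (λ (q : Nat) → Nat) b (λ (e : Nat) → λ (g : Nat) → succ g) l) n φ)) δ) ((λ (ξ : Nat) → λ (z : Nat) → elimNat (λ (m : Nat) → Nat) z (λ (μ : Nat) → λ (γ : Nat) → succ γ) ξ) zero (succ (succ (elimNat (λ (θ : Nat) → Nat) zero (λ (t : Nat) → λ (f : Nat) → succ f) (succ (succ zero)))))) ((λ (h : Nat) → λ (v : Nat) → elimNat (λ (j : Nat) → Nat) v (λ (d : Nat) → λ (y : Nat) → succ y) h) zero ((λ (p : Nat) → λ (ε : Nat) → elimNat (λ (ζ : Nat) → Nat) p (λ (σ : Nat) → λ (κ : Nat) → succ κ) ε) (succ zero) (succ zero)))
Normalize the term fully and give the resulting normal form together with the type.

normal form:
  succ (succ (succ (succ (succ (succ (succ (succ zero)))))))
type:
  Nat
observation: normalization takes exactly 44 steps under the normal-order strategy.


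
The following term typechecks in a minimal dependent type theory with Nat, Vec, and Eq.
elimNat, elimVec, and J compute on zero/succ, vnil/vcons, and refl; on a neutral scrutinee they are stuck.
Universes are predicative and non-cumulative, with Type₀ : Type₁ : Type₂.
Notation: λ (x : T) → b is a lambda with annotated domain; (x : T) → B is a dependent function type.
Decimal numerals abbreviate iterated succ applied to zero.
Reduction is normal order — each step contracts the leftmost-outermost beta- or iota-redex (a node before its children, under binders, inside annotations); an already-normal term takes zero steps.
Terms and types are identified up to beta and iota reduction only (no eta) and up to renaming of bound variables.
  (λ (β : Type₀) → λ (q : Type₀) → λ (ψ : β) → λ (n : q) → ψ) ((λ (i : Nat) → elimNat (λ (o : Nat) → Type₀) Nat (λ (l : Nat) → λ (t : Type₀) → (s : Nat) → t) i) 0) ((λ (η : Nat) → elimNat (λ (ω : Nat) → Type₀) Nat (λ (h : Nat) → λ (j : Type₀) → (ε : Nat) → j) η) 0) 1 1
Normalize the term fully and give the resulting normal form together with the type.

normal form:
  1
the term's type:
  Nat
observation: reduction starts at a beta-redex, and 4 normal-order steps reach the normal form.


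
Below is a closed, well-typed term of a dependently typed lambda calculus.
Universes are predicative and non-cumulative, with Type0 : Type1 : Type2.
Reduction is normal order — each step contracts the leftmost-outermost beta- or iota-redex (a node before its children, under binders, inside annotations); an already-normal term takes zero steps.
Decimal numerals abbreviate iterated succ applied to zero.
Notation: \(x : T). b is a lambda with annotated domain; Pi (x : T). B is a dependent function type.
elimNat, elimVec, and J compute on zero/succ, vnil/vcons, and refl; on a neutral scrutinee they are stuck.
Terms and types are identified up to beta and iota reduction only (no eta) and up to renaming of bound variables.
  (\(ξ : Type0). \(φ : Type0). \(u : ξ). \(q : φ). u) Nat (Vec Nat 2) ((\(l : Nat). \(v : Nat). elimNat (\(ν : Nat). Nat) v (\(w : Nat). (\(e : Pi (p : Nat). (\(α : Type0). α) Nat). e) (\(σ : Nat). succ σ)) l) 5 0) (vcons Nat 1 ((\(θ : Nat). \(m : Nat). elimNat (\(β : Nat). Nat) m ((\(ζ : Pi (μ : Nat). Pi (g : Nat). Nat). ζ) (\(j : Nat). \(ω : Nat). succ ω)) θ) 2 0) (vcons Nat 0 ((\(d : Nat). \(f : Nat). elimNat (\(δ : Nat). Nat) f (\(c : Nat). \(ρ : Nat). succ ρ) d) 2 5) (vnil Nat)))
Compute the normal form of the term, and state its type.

resulting normal form:
  5
type:
  Nat
observation: the term reaches its normal form after 27 normal-order steps.


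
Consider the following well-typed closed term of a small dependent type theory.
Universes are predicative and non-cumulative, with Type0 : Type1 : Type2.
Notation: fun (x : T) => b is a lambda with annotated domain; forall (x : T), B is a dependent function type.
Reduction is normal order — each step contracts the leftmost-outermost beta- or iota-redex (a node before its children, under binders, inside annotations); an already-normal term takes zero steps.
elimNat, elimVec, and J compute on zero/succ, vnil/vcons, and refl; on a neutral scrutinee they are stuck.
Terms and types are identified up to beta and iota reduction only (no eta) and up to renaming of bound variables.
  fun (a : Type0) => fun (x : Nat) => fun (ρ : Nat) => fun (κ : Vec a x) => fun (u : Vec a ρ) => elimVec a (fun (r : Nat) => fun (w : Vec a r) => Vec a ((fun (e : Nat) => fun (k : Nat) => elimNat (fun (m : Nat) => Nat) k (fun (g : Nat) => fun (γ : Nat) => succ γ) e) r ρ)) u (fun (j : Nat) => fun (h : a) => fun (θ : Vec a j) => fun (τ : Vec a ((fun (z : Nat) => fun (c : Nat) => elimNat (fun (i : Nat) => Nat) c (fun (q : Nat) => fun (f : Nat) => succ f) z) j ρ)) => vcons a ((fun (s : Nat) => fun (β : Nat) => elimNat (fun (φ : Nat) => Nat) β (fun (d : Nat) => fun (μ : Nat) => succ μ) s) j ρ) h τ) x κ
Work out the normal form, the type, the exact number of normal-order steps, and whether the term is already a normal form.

reduced normal form:
  fun (a : Type0) => fun (x : Nat) => fun (ρ : Nat) => fun (κ : Vec a x) => fun (u : Vec a ρ) => elimVec a (fun (r : Nat) => fun (w : Vec a r) => Vec a (elimNat (fun (e : Nat) => Nat) ρ (fun (k : Nat) => fun (m : Nat) => succ m) r)) u (fun (g : Nat) => fun (γ : a) => fun (j : Vec a g) => fun (h : Vec a (elimNat (fun (θ : Nat) => Nat) ρ (fun (τ : Nat) => fun (z : Nat) => succ z) g)) => vcons a (elimNat (fun (c : Nat) => Nat) ρ (fun (i : Nat) => fun (q : Nat) => succ q) g) γ h) x κ
type:
  forall (a : Type0), forall (x : Nat), forall (ρ : Nat), forall (κ : Vec a x), forall (u : Vec a ρ), Vec a (elimNat (fun (r : Nat) => Nat) ρ (fun (w : Nat) => fun (e : Nat) => succ e) x)
normal-order step count: 6
term was already normal: no
first redex: a beta-redex


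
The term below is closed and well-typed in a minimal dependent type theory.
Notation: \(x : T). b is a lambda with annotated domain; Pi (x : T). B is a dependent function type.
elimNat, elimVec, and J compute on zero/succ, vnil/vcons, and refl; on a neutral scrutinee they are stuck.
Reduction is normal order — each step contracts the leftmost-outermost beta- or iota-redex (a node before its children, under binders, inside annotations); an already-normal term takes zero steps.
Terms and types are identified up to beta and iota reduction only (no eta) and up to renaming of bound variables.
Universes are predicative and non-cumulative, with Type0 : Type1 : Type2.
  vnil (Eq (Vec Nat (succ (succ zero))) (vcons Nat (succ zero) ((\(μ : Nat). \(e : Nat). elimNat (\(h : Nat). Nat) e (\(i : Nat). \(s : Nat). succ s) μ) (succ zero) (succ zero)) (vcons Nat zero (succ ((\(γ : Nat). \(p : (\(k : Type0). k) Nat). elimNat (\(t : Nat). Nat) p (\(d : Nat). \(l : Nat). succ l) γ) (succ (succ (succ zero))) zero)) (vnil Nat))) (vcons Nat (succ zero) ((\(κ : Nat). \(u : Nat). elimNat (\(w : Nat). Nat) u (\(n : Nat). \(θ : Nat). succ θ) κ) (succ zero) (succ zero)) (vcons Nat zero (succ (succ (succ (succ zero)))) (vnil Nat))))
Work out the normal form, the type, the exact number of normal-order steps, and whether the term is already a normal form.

resulting normal form:
  vnil (Eq (Vec Nat (succ (succ zero))) (vcons Nat (succ zero) (succ (succ zero)) (vcons Nat zero (succ (succ (succ (succ zero)))) (vnil Nat))) (vcons Nat (succ zero) (succ (succ zero)) (vcons Nat zero (succ (succ (succ (succ zero)))) (vnil Nat))))
the term's type:
  Vec (Eq (Vec Nat (succ (succ zero))) (vcons Nat (succ zero) (succ (succ zero)) (vcons Nat zero (succ (succ (succ (succ zero)))) (vnil Nat))) (vcons Nat (succ zero) (succ (succ zero)) (vcons Nat zero (succ (succ (succ (succ zero)))) (vnil Nat)))) zero
reduction steps (normal order): 24
already normal: no
first contracted redex: a beta-redex


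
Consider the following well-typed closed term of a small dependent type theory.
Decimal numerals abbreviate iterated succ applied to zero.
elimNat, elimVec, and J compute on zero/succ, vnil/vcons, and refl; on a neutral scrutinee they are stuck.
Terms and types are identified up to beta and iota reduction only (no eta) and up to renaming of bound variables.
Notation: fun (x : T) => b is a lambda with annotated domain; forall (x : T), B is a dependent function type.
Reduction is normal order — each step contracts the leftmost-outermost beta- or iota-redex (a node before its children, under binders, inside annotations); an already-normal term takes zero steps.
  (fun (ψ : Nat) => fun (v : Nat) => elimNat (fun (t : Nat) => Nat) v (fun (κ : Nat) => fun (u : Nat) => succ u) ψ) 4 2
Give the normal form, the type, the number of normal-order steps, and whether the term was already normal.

resulting normal form:
  6
the term's type:
  Nat
normal-order step count: 15
already normal: no
first redex: a beta-redex


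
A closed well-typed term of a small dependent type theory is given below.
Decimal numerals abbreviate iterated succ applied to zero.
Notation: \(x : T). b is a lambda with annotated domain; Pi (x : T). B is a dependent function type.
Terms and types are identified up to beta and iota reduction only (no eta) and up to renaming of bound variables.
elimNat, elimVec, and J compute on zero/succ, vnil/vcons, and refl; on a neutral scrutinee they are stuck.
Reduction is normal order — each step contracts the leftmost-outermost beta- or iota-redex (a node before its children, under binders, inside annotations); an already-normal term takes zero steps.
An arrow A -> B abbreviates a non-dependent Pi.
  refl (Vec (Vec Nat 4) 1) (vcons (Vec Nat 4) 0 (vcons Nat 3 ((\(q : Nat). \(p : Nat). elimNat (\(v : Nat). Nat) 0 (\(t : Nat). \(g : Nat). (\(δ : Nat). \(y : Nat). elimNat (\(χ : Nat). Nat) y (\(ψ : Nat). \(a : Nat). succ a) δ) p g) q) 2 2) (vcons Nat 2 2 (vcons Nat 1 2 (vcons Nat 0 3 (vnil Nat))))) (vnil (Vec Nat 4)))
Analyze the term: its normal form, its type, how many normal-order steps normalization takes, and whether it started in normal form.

resulting normal form:
  refl (Vec (Vec Nat 4) 1) (vcons (Vec Nat 4) 0 (vcons Nat 3 4 (vcons Nat 2 2 (vcons Nat 1 2 (vcons Nat 0 3 (vnil Nat))))) (vnil (Vec Nat 4)))
inferred type:
  Eq (Vec (Vec Nat 4) 1) (vcons (Vec Nat 4) 0 (vcons Nat 3 4 (vcons Nat 2 2 (vcons Nat 1 2 (vcons Nat 0 3 (vnil Nat))))) (vnil (Vec Nat 4))) (vcons (Vec Nat 4) 0 (vcons Nat 3 4 (vcons Nat 2 2 (vcons Nat 1 2 (vcons Nat 0 3 (vnil Nat))))) (vnil (Vec Nat 4)))
reduction steps (normal order): 27
started in normal form: no
first contracted redex: a beta-redex


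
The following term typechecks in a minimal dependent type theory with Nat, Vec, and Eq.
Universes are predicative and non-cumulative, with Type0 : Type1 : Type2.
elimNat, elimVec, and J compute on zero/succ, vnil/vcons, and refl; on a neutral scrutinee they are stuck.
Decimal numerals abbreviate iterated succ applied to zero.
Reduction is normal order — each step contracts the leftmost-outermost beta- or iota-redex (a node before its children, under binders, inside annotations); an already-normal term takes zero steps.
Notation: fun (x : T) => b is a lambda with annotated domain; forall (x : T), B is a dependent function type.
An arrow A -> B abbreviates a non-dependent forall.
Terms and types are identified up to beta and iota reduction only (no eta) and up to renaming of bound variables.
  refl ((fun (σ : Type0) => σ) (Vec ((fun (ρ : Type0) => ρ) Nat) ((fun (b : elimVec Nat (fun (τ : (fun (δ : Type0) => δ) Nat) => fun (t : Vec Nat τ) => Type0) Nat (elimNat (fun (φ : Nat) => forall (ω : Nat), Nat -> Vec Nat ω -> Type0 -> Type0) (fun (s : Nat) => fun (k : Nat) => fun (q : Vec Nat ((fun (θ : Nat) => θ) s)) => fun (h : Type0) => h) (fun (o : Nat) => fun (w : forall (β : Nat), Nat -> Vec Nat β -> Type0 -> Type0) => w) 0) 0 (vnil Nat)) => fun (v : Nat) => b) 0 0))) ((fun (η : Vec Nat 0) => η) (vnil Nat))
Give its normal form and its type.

reduced normal form:
  refl (Vec Nat 0) (vnil Nat)
type:
  Eq (Vec Nat 0) (vnil Nat) (vnil Nat)
observation: the first redex contracted is a beta-redex; the normal form is reached in 5 normal-order steps.


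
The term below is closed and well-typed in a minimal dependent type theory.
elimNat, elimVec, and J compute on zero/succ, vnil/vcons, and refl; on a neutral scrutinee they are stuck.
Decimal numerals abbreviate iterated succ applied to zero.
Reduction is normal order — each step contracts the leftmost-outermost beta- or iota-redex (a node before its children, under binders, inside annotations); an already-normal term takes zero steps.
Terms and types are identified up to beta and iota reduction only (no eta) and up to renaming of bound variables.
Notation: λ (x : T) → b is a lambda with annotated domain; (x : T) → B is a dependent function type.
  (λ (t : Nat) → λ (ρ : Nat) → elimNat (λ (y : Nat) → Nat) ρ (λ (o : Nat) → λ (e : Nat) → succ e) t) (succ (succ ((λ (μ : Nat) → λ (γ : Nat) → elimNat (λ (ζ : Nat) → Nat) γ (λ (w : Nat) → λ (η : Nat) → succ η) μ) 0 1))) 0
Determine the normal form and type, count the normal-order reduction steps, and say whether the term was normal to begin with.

reduced normal form:
  3
type:
  Nat
reduction steps (normal order): 15
already normal: no
first contracted redex: a beta-redex


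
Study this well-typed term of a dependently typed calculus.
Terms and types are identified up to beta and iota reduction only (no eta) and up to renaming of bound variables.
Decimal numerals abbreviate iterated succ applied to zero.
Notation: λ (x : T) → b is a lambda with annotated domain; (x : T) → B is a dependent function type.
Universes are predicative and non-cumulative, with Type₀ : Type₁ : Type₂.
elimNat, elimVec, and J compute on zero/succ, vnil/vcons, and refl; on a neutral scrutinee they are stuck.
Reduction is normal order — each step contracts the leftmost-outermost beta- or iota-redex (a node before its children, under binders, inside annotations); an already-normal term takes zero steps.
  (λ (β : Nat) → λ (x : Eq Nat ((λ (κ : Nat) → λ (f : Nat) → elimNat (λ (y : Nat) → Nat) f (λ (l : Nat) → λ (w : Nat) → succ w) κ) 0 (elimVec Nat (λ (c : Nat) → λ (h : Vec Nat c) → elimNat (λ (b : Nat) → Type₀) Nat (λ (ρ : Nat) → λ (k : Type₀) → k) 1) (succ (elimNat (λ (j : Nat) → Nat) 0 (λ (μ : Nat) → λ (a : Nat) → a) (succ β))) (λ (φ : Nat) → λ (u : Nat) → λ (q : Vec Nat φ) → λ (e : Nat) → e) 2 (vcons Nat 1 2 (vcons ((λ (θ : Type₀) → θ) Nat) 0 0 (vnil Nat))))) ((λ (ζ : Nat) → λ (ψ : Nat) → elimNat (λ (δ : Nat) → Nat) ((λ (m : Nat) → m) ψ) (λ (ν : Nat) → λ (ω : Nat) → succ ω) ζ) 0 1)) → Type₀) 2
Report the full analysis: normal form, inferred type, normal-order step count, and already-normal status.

reduced normal form:
  λ (β : Eq Nat 1 1) → Type₀
inferred type:
  (β : Eq Nat 1 1) → Type₁
normal-order step count: 29
started in normal form: no
first redex: a beta-redex


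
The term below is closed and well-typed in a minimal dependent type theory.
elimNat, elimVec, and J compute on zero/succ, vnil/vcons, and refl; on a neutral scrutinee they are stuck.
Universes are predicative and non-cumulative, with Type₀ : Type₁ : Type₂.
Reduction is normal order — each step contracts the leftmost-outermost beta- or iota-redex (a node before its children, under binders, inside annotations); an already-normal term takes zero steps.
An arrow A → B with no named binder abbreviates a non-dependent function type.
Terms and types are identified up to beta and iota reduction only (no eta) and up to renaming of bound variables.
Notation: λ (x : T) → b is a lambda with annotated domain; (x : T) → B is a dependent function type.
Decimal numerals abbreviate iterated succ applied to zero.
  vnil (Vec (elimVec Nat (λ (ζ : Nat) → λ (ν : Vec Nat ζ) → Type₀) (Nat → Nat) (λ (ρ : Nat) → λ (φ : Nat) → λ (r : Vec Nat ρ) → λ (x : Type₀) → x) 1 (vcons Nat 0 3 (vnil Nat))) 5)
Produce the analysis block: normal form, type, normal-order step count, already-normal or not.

normal form:
  vnil (Vec (Nat → Nat) 5)
the term's type:
  Vec (Vec (Nat → Nat) 5) 0
normal-order step count: 6
already normal: no
first contracted redex: an elimVec iota-redex


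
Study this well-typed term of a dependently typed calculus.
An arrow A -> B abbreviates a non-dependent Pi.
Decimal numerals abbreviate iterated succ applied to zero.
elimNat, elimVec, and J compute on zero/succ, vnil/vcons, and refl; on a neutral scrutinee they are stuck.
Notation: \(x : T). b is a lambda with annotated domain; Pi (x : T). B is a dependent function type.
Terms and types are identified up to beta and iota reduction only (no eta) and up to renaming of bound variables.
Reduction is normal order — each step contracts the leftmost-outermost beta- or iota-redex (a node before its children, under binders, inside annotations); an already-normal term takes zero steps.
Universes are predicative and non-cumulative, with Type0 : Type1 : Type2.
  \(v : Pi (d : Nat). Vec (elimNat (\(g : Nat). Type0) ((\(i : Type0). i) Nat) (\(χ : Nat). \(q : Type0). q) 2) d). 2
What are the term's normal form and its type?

resulting normal form:
  \(v : Pi (d : Nat). Vec Nat d). 2
type:
  (Pi (v : Nat). Vec Nat v) -> Nat


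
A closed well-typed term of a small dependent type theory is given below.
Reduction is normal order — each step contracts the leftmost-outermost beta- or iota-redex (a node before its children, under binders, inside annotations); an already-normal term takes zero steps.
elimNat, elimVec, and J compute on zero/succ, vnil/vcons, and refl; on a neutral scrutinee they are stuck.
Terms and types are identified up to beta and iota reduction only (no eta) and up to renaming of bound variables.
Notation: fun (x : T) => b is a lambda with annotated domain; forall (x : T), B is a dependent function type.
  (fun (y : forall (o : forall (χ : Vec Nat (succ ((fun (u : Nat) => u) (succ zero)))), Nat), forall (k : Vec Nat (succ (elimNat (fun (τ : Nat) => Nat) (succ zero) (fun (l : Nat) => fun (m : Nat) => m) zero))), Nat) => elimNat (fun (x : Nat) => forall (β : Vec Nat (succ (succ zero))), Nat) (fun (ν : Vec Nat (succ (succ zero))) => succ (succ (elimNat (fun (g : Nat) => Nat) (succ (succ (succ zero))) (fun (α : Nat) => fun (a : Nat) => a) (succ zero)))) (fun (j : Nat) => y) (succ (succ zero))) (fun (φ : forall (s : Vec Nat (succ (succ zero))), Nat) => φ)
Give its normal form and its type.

normal form:
  fun (y : Vec Nat (succ (succ zero))) => succ (succ (succ (succ (succ zero))))
type:
  forall (y : Vec Nat (succ (succ zero))), Nat
observation: reduction starts at a beta-redex, and 12 normal-order steps reach the normal form.


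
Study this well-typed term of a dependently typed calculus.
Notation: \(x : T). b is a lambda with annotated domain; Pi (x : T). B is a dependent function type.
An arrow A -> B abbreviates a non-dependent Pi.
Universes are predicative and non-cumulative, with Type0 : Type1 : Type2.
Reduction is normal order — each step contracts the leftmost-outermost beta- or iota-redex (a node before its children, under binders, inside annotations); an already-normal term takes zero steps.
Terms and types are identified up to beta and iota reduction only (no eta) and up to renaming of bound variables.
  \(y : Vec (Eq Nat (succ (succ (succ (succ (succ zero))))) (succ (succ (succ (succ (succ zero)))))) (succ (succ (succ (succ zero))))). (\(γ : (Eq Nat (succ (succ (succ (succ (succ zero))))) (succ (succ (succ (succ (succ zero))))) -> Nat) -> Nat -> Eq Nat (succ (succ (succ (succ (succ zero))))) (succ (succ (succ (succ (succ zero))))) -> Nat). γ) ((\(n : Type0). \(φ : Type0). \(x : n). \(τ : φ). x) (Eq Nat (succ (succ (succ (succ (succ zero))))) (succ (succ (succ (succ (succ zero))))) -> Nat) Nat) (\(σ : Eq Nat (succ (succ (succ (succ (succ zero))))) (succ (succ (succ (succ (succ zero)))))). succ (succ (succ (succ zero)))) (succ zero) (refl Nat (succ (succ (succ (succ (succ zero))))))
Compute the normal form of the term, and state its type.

normal form:
  \(y : Vec (Eq Nat (succ (succ (succ (succ (succ zero))))) (succ (succ (succ (succ (succ zero)))))) (succ (succ (succ (succ zero))))). succ (succ (succ (succ zero)))
inferred type:
  Vec (Eq Nat (succ (succ (succ (succ (succ zero))))) (succ (succ (succ (succ (succ zero)))))) (succ (succ (succ (succ zero)))) -> Nat


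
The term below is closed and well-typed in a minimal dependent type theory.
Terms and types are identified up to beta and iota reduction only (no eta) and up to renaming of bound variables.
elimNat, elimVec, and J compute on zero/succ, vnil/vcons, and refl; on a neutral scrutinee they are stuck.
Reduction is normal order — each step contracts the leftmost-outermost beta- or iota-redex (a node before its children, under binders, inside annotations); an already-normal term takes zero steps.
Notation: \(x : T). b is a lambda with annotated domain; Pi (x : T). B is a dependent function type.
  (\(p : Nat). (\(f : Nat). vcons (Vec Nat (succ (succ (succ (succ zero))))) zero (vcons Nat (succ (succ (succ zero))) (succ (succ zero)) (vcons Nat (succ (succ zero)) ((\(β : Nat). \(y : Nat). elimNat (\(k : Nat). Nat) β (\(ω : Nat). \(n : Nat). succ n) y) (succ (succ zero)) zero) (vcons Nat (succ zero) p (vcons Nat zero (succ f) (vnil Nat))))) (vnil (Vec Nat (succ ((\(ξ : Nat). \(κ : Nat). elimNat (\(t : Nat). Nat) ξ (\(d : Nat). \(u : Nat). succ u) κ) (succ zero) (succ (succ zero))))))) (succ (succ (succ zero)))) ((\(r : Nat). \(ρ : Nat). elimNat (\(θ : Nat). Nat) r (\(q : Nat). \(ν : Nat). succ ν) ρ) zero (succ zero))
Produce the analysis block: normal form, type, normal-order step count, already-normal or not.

normal form:
  vcons (Vec Nat (succ (succ (succ (succ zero))))) zero (vcons Nat (succ (succ (succ zero))) (succ (succ zero)) (vcons Nat (succ (succ zero)) (succ (succ zero)) (vcons Nat (succ zero) (succ zero) (vcons Nat zero (succ (succ (succ (succ zero)))) (vnil Nat))))) (vnil (Vec Nat (succ (succ (succ (succ zero))))))
the term's type:
  Vec (Vec Nat (succ (succ (succ (succ zero))))) (succ zero)
reduction steps (normal order): 20
term was already normal: no
first contracted redex: a beta-redex


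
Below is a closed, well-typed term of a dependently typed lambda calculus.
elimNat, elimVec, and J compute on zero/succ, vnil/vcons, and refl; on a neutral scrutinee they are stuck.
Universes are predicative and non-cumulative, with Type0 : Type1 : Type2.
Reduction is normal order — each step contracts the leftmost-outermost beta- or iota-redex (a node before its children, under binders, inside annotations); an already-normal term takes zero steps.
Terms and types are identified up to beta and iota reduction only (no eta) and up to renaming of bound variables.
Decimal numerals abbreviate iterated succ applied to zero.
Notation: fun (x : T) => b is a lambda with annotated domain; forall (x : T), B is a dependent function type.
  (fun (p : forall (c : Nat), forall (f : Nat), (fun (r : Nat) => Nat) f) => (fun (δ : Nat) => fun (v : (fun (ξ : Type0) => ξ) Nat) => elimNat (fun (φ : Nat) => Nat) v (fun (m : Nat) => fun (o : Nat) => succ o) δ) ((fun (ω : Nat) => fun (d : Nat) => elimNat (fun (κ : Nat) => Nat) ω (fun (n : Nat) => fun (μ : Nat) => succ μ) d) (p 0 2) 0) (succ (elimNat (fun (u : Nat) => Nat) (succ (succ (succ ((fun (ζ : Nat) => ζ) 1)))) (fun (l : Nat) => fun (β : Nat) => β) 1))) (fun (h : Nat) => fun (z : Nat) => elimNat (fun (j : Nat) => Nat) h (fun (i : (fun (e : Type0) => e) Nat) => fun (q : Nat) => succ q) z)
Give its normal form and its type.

normal form:
  7
type:
  Nat
observation: normalization takes exactly 27 steps under the normal-order strategy.


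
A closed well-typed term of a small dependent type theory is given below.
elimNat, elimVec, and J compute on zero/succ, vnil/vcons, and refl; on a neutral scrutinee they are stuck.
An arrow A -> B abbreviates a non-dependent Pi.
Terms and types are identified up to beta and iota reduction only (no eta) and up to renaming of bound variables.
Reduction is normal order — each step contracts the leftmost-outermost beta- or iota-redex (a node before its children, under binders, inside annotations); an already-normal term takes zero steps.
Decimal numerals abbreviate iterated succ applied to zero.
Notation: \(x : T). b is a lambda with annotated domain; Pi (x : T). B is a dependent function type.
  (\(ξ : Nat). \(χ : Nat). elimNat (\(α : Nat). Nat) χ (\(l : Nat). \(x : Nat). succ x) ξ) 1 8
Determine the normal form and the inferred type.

resulting normal form:
  9
type:
  Nat
observation: the term reaches its normal form after 6 normal-order steps.


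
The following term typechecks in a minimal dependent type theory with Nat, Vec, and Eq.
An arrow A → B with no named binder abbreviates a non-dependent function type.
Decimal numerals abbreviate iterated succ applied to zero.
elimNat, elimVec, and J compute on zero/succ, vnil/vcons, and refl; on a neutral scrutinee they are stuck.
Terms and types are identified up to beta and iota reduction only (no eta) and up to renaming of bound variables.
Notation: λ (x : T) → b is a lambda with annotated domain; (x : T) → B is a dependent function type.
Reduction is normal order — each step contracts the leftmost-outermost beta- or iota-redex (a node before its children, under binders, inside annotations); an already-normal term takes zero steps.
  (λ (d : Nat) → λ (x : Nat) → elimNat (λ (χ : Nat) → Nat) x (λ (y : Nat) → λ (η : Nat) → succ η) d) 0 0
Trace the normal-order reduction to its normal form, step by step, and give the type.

normal-order reduction:
  (λ (d : Nat) → λ (x : Nat) → elimNat (λ (χ : Nat) → Nat) x (λ (y : Nat) → λ (η : Nat) → succ η) d) 0 0
  ~> (λ (d : Nat) → elimNat (λ (x : Nat) → Nat) d (λ (χ : Nat) → λ (y : Nat) → succ y) 0) 0
  ~> elimNat (λ (d : Nat) → Nat) 0 (λ (x : Nat) → λ (χ : Nat) → succ χ) 0
  ~> 0
the term's type:
  Nat


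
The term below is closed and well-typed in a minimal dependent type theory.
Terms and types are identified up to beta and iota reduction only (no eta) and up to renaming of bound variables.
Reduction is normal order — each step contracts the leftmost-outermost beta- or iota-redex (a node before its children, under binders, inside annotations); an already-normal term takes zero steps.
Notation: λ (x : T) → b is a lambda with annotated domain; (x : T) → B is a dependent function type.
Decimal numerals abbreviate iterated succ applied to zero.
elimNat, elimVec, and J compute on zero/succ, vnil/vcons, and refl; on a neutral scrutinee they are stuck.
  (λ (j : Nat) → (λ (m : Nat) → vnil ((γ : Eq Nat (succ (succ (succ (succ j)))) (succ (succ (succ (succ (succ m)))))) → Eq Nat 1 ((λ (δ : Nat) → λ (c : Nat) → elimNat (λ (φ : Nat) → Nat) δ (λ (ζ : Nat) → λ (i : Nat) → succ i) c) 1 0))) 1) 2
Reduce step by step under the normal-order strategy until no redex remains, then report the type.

normal-order reduction:
  (λ (j : Nat) → (λ (m : Nat) → vnil ((γ : Eq Nat (succ (succ (succ (succ j)))) (succ (succ (succ (succ (succ m)))))) → Eq Nat 1 ((λ (δ : Nat) → λ (c : Nat) → elimNat (λ (φ : Nat) → Nat) δ (λ (ζ : Nat) → λ (i : Nat) → succ i) c) 1 0))) 1) 2
  ~> (λ (j : Nat) → vnil ((m : Eq Nat 6 (succ (succ (succ (succ (succ j)))))) → Eq Nat 1 ((λ (γ : Nat) → λ (δ : Nat) → elimNat (λ (c : Nat) → Nat) γ (λ (φ : Nat) → λ (ζ : Nat) → succ ζ) δ) 1 0))) 1
  ~> vnil ((j : Eq Nat 6 6) → Eq Nat 1 ((λ (m : Nat) → λ (γ : Nat) → elimNat (λ (δ : Nat) → Nat) m (λ (c : Nat) → λ (φ : Nat) → succ φ) γ) 1 0))
  ~> vnil ((j : Eq Nat 6 6) → Eq Nat 1 ((λ (m : Nat) → elimNat (λ (γ : Nat) → Nat) 1 (λ (δ : Nat) → λ (c : Nat) → succ c) m) 0))
  ~> vnil ((j : Eq Nat 6 6) → Eq Nat 1 (elimNat (λ (m : Nat) → Nat) 1 (λ (γ : Nat) → λ (δ : Nat) → succ δ) 0))
  ~> vnil ((j : Eq Nat 6 6) → Eq Nat 1 1)
type:
  Vec ((j : Eq Nat 6 6) → Eq Nat 1 1) 0


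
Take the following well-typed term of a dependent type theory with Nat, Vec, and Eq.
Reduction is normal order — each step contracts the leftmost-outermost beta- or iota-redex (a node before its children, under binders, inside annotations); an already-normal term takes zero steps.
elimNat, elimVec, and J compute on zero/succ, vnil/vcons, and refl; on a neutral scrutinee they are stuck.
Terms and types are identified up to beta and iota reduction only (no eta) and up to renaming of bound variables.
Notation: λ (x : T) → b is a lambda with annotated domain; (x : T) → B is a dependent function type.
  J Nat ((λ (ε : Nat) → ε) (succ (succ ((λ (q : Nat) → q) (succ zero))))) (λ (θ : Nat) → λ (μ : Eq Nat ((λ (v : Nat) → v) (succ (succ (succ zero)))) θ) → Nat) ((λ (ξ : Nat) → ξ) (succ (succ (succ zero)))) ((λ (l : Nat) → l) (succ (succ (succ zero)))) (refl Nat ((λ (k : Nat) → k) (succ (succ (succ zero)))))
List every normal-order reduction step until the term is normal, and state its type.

normal-order reduction sequence:
  J Nat ((λ (ε : Nat) → ε) (succ (succ ((λ (q : Nat) → q) (succ zero))))) (λ (θ : Nat) → λ (μ : Eq Nat ((λ (v : Nat) → v) (succ (succ (succ zero)))) θ) → Nat) ((λ (ξ : Nat) → ξ) (succ (succ (succ zero)))) ((λ (l : Nat) → l) (succ (succ (succ zero)))) (refl Nat ((λ (k : Nat) → k) (succ (succ (succ zero)))))
  ~> (λ (ε : Nat) → ε) (succ (succ (succ zero)))
  ~> succ (succ (succ zero))
the term's type:
  Nat


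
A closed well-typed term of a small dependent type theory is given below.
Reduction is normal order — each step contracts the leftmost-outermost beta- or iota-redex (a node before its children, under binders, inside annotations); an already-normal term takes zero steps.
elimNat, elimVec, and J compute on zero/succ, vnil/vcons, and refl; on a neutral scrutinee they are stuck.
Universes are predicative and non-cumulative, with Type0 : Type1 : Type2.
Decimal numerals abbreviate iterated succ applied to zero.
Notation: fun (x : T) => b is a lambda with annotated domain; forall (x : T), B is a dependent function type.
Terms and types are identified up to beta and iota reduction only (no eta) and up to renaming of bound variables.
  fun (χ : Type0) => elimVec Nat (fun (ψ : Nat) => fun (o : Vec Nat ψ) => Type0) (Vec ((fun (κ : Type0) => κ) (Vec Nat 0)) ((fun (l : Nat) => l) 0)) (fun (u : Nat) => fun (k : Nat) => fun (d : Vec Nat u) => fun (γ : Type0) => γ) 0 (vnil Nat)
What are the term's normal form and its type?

normal form:
  fun (χ : Type0) => Vec (Vec Nat 0) 0
the term's type:
  forall (χ : Type0), Type0
observation: the first redex contracted is an elimVec iota-redex; the normal form is reached in 3 normal-order steps.
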